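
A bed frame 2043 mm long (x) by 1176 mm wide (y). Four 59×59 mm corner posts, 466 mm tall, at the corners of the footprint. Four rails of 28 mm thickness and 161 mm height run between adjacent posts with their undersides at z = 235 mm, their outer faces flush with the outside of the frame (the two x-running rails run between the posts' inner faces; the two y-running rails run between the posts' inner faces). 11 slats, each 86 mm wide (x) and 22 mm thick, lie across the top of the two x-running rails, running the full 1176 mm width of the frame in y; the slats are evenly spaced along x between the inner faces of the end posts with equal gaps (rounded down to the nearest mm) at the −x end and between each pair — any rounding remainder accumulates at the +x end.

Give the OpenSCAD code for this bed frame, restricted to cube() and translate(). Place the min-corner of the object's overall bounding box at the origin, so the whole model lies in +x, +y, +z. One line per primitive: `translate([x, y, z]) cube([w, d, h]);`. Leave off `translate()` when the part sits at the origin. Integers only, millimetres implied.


cube([59, 59, 466]);
translate([0, 1117, 0]) cube([59, 59, 466]);
translate([1984, 0, 0]) cube([59, 59, 466]);
translate([1984, 1117, 0]) cube([59, 59, 466]);
translate([59, 0, 235]) cube([1925, 28, 161]);
translate([59, 1148, 235]) cube([1925, 28, 161]);
translate([0, 59, 235]) cube([28, 1058, 161]);
translate([2015, 59, 235]) cube([28, 1058, 161]);
translate([140, 0, 396]) cube([86, 1176, 22]);
translate([307, 0, 396]) cube([86, 1176, 22]);
translate([474, 0, 396]) cube([86, 1176, 22]);
translate([641, 0, 396]) cube([86, 1176, 22]);
translate([808, 0, 396]) cube([86, 1176, 22]);
translate([975, 0, 396]) cube([86, 1176, 22]);
translate([1142, 0, 396]) cube([86, 1176, 22]);
translate([1309, 0, 396]) cube([86, 1176, 22]);
translate([1476, 0, 396]) cube([86, 1176, 22]);
translate([1643, 0, 396]) cube([86, 1176, 22]);
translate([1810, 0, 396]) cube([86, 1176, 22]);


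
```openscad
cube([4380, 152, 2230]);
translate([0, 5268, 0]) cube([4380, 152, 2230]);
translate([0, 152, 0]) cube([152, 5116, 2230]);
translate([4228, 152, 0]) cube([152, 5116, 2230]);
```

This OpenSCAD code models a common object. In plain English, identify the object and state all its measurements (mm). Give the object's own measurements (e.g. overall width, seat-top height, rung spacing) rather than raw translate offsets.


The wall frame of a small rectangular building: four walls, each 2230 mm tall and 152 mm thick, enclosing a footprint 4380 mm (x) by 5420 mm (y) outside-to-outside, with no floor or roof. The front and back walls (the −y and +y sides) span the full width; the two side walls fit between them.


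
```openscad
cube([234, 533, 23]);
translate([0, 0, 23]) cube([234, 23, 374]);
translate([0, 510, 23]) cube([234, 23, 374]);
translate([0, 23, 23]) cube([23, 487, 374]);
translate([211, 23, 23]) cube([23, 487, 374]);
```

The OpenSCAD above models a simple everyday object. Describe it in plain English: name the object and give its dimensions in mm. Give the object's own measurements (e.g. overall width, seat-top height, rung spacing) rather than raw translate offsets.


An open-topped rectangular box: outside dimensions 234×533×397 mm, with a uniform wall and base thickness of 23 mm. The base is a full 234×533 slab on the floor; four walls sit on top of the base. The front and back walls (the −y and +y sides) span the full width; the two side walls fit between them.


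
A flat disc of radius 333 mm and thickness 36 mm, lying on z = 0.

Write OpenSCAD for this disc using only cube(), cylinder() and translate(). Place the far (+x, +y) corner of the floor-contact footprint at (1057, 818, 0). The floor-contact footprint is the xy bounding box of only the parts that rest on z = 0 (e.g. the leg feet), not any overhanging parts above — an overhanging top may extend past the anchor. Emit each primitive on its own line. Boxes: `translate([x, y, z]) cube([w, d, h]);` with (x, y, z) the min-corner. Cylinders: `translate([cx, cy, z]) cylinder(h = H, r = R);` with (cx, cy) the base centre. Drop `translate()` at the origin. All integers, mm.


translate([724, 485, 0]) cylinder(h = 36, r = 333);


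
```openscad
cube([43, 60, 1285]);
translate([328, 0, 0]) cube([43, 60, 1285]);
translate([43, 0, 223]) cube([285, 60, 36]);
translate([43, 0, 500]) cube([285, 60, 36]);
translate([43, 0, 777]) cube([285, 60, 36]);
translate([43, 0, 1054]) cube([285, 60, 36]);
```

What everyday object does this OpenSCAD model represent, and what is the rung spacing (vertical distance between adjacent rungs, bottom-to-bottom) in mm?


A ladder. The rung spacing is 277 mm.

Two tall 43×60 posts with 4 short bars between them — a ladder. Adjacent rungs sit at z = 223 and z = 500, so the spacing is 500 − 223 = 277 mm.


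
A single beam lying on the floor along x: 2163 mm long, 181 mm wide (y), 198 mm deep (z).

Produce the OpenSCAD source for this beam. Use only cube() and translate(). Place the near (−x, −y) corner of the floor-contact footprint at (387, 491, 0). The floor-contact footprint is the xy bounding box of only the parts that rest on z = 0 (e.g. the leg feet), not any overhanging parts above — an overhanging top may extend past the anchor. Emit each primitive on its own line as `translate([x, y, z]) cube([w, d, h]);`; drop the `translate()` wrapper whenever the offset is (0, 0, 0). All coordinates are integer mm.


translate([387, 491, 0]) cube([2163, 181, 198]);


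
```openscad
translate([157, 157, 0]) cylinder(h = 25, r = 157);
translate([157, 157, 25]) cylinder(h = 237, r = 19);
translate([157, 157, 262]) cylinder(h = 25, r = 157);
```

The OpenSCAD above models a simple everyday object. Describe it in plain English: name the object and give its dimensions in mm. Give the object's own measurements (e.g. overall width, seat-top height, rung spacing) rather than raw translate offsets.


A spool: two coaxial disc flanges of radius 157 mm and thickness 25 mm, joined by a core cylinder of radius 19 mm and height 237 mm. The lower flange rests on z = 0 and the three cylinders share a vertical axis.


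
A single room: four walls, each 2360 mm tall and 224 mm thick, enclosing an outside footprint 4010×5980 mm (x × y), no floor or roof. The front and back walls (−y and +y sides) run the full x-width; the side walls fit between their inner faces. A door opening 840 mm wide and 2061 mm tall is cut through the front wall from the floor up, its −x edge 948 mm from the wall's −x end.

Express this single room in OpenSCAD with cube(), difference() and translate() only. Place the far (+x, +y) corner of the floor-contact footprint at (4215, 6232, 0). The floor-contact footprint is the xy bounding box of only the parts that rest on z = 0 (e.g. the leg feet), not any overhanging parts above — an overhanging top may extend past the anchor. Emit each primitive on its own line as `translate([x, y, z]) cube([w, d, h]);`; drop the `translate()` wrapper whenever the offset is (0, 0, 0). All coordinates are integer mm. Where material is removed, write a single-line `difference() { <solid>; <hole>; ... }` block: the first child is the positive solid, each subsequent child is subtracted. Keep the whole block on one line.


difference() { translate([205, 252, 0]) cube([4010, 224, 2360]); translate([1153, 252, 0]) cube([840, 224, 2061]); }
translate([205, 6008, 0]) cube([4010, 224, 2360]);
translate([205, 476, 0]) cube([224, 5532, 2360]);
translate([3991, 476, 0]) cube([224, 5532, 2360]);


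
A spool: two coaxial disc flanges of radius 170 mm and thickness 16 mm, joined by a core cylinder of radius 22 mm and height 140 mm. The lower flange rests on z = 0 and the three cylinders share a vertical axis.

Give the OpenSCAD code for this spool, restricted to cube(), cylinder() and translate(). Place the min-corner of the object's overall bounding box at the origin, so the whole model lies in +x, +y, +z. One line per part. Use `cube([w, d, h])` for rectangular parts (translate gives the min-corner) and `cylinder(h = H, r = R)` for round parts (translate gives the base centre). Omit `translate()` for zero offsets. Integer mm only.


translate([170, 170, 0]) cylinder(h = 16, r = 170);
translate([170, 170, 16]) cylinder(h = 140, r = 22);
translate([170, 170, 156]) cylinder(h = 16, r = 170);


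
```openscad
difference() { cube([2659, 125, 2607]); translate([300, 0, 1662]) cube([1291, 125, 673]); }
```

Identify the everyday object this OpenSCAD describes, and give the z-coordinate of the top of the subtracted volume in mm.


A wall with a window opening. The window head height is 2335 mm.

A wall with a rectangular opening subtracted — a window. Sill at z = 1662, opening 673 mm tall, so the head is at 1662 + 673 = 2335 mm.


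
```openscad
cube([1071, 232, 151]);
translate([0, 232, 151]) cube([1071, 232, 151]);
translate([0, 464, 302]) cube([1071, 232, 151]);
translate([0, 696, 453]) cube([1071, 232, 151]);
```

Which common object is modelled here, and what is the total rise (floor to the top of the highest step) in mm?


A staircase. The total rise is 604 mm.

4 identical blocks, each offset up and back from the previous — a staircase. Each step is 151 mm tall and there are 4 of them, so the total rise is 4 × 151 = 604 mm.


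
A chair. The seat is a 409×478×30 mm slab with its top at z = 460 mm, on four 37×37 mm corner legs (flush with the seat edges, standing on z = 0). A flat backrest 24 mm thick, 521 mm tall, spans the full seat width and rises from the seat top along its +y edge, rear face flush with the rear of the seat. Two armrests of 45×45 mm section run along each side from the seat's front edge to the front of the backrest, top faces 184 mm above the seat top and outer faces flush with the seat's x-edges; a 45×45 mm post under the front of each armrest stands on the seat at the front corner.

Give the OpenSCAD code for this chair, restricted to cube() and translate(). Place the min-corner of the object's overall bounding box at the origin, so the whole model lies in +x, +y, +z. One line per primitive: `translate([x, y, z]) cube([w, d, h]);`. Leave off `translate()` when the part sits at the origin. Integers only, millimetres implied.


translate([0, 0, 430]) cube([409, 478, 30]);
cube([37, 37, 430]);
translate([372, 0, 0]) cube([37, 37, 430]);
translate([0, 441, 0]) cube([37, 37, 430]);
translate([372, 441, 0]) cube([37, 37, 430]);
translate([0, 454, 460]) cube([409, 24, 521]);
translate([0, 0, 599]) cube([45, 454, 45]);
translate([364, 0, 599]) cube([45, 454, 45]);
translate([0, 0, 460]) cube([45, 45, 139]);
translate([364, 0, 460]) cube([45, 45, 139]);


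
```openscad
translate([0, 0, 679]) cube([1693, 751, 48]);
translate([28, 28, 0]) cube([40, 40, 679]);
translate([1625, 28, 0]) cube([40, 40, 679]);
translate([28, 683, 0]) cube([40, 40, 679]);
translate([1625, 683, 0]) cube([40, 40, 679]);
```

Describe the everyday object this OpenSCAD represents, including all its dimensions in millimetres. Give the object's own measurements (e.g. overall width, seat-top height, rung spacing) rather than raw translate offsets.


A rectangular dining table. The top is 1693×751×48 mm with its upper surface at z = 727 mm. It stands on four 40×40 mm square legs, each inset 28 mm from the nearest pair of top edges, running from the floor to the underside of the top.


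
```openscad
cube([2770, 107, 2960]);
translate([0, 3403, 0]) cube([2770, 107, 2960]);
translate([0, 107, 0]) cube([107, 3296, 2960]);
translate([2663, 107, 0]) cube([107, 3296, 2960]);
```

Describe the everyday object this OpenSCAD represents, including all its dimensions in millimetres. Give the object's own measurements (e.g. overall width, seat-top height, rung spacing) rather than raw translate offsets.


The wall frame of a small rectangular building: four walls, each 2960 mm tall and 107 mm thick, enclosing a footprint 2770 mm (x) by 3510 mm (y) outside-to-outside, with no floor or roof. The front and back walls (the −y and +y sides) span the full width; the two side walls fit between them.


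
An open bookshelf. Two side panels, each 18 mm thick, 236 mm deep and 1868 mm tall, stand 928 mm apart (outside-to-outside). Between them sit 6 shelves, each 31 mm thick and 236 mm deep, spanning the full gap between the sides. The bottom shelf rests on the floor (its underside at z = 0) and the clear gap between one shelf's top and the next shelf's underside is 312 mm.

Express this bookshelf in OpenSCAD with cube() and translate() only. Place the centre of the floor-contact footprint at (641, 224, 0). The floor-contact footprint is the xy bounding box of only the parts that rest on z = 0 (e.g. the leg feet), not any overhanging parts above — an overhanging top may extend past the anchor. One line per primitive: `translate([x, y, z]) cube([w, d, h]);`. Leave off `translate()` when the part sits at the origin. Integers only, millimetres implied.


translate([177, 106, 0]) cube([18, 236, 1868]);
translate([1087, 106, 0]) cube([18, 236, 1868]);
translate([195, 106, 0]) cube([892, 236, 31]);
translate([195, 106, 343]) cube([892, 236, 31]);
translate([195, 106, 686]) cube([892, 236, 31]);
translate([195, 106, 1029]) cube([892, 236, 31]);
translate([195, 106, 1372]) cube([892, 236, 31]);
translate([195, 106, 1715]) cube([892, 236, 31]);


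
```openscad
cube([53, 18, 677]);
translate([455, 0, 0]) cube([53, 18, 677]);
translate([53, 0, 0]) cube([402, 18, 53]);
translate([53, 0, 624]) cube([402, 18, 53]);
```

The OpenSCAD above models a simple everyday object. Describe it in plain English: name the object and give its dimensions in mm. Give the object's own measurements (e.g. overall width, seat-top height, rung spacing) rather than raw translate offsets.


A rectangular picture frame lying in the x–z plane (depth along y). The opening is 402 mm wide (x) by 571 mm tall (z), surrounded by a border 53 mm wide on all four sides. The frame is 18 mm deep and is made of two full-height vertical stiles with two horizontal rails fitted between them.


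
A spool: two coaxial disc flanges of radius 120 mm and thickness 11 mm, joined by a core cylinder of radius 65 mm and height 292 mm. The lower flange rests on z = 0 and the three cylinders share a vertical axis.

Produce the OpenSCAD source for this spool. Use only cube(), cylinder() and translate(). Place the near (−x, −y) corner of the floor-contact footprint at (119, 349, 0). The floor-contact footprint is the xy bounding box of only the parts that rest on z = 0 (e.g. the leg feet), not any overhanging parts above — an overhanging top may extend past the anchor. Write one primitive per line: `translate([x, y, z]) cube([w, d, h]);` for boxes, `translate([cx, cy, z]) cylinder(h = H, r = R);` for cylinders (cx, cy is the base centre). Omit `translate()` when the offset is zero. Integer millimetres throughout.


translate([239, 469, 0]) cylinder(h = 11, r = 120);
translate([239, 469, 11]) cylinder(h = 292, r = 65);
translate([239, 469, 303]) cylinder(h = 11, r = 120);


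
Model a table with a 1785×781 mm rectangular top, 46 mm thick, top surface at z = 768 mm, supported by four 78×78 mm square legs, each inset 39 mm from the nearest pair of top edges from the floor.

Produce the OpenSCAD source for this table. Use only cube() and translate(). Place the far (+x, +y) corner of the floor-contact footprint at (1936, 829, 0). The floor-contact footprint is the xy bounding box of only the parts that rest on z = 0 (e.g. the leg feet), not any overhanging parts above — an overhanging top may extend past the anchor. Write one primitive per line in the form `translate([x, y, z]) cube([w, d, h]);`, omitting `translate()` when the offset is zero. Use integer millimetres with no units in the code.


translate([190, 87, 722]) cube([1785, 781, 46]);
translate([229, 126, 0]) cube([78, 78, 722]);
translate([1858, 126, 0]) cube([78, 78, 722]);
translate([229, 751, 0]) cube([78, 78, 722]);
translate([1858, 751, 0]) cube([78, 78, 722]);


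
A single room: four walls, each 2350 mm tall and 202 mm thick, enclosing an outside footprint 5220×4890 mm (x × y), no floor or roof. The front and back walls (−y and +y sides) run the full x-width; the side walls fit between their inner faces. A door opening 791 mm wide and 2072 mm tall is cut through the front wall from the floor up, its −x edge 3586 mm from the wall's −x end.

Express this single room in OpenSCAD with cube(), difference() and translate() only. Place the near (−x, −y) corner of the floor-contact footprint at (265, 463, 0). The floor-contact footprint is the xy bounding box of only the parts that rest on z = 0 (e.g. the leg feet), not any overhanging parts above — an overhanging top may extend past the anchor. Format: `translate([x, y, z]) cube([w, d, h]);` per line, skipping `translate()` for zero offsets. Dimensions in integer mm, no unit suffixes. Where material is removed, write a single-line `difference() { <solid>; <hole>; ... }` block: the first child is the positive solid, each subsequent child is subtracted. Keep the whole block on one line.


difference() { translate([265, 463, 0]) cube([5220, 202, 2350]); translate([3851, 463, 0]) cube([791, 202, 2072]); }
translate([265, 5151, 0]) cube([5220, 202, 2350]);
translate([265, 665, 0]) cube([202, 4486, 2350]);
translate([5283, 665, 0]) cube([202, 4486, 2350]);


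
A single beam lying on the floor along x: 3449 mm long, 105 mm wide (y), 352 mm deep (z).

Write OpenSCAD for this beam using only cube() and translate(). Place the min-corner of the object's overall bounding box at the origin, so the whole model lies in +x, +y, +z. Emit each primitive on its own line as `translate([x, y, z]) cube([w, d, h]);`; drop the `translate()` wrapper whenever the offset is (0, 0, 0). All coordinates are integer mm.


cube([3449, 105, 352]);


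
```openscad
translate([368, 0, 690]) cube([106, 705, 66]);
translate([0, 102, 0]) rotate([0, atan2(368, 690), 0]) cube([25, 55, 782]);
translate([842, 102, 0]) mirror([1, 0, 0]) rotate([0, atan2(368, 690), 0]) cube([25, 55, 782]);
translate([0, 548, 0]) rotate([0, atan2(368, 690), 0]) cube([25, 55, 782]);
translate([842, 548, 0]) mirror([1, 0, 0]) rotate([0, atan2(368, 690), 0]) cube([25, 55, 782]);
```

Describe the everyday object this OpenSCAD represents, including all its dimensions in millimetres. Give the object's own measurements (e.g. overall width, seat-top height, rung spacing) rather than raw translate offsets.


A sawhorse. A 106×705×66 mm beam (x, y, z) sits on two A-frame leg pairs. Each pair is two raked legs of 25×55 mm section (55 mm along y) splaying symmetrically in x. Each leg rises 690 mm vertically over 368 mm of horizontal reach and is 782 mm long along its own axis. Every leg's outer bottom edge rests on the floor and its outer top edge meets a bottom edge of the beam — the left legs (tilting toward +x) meet the beam's −x bottom edge, the right legs (their mirror images, tilting toward −x) meet its +x bottom edge — so the leg tops tuck under the beam, the beam's underside is 690 mm above the floor, and the feet are 842 mm apart outside-to-outside with the beam centred between them. The two leg pairs are set in 102 mm from either end of the beam.


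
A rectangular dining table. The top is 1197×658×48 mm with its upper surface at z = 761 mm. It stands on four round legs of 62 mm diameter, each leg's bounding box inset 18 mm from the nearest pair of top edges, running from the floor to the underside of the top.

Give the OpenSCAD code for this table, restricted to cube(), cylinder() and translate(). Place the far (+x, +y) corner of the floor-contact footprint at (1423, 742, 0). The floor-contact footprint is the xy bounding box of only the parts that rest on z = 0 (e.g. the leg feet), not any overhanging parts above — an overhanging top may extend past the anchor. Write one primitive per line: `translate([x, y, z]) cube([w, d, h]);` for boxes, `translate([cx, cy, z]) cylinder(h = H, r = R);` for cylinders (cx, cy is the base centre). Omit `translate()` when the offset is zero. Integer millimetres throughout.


translate([244, 102, 713]) cube([1197, 658, 48]);
translate([293, 151, 0]) cylinder(h = 713, r = 31);
translate([1392, 151, 0]) cylinder(h = 713, r = 31);
translate([293, 711, 0]) cylinder(h = 713, r = 31);
translate([1392, 711, 0]) cylinder(h = 713, r = 31);


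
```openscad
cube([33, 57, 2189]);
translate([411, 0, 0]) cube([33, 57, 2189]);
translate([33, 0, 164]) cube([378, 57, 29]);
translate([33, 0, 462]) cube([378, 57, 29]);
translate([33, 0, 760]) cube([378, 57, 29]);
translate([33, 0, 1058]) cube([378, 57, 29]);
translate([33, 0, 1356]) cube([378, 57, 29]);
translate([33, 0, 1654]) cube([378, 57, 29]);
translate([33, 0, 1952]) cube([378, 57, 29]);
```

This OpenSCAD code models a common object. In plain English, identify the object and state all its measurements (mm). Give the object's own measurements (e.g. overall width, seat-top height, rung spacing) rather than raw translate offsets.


A straight ladder. Two 33×57 mm vertical rails, 2189 mm tall, stand 444 mm apart (outside-to-outside) with their front faces coplanar on the −y side. 7 rungs, each 57 mm deep and 29 mm tall, span between the inner faces of the rails, front faces flush with the rails. The lowest rung's underside is at z = 164 mm and rungs are spaced 298 mm apart (underside to underside).


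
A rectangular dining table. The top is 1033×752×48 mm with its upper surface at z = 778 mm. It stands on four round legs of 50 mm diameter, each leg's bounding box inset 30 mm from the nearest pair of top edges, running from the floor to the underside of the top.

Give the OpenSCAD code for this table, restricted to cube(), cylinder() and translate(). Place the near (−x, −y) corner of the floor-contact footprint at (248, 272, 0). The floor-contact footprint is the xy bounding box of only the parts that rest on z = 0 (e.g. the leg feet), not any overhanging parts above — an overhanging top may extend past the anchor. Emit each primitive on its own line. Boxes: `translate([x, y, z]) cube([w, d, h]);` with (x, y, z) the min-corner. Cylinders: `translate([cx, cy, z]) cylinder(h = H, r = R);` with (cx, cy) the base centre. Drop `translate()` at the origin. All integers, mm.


translate([218, 242, 730]) cube([1033, 752, 48]);
translate([273, 297, 0]) cylinder(h = 730, r = 25);
translate([1196, 297, 0]) cylinder(h = 730, r = 25);
translate([273, 939, 0]) cylinder(h = 730, r = 25);
translate([1196, 939, 0]) cylinder(h = 730, r = 25);


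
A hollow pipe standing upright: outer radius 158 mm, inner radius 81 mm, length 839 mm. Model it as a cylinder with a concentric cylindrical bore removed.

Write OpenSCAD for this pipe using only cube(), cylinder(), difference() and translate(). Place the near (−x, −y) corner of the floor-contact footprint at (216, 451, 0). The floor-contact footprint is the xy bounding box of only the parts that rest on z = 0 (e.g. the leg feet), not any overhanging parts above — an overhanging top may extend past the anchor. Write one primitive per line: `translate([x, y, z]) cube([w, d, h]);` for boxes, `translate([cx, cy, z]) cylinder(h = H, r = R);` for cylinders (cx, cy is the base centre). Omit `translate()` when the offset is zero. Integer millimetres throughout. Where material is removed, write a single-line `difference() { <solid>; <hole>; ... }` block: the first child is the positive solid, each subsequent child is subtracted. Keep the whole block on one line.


difference() { translate([374, 609, 0]) cylinder(h = 839, r = 158); translate([374, 609, 0]) cylinder(h = 839, r = 81); }


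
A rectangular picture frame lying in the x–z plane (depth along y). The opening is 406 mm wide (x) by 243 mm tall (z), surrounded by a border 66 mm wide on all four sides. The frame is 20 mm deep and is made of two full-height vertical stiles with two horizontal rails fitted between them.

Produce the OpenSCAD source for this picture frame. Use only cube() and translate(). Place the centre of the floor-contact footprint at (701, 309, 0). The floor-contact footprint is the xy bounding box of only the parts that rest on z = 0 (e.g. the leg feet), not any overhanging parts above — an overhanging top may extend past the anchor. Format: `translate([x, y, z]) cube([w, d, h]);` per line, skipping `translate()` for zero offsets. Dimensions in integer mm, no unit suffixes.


translate([432, 299, 0]) cube([66, 20, 375]);
translate([904, 299, 0]) cube([66, 20, 375]);
translate([498, 299, 0]) cube([406, 20, 66]);
translate([498, 299, 309]) cube([406, 20, 66]);


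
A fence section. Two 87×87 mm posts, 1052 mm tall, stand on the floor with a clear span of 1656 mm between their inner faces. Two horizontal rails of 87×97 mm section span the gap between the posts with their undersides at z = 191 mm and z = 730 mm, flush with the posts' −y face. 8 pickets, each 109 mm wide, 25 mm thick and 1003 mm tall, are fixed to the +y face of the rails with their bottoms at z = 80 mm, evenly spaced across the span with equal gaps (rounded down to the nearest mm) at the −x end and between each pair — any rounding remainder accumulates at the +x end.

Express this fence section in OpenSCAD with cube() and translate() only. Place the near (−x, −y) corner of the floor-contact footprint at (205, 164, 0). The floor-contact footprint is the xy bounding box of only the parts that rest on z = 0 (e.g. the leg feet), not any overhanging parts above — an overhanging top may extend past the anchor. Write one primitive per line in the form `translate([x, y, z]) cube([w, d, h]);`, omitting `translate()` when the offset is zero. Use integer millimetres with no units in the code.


translate([205, 164, 0]) cube([87, 87, 1052]);
translate([1948, 164, 0]) cube([87, 87, 1052]);
translate([292, 164, 191]) cube([1656, 87, 97]);
translate([292, 164, 730]) cube([1656, 87, 97]);
translate([379, 251, 80]) cube([109, 25, 1003]);
translate([575, 251, 80]) cube([109, 25, 1003]);
translate([771, 251, 80]) cube([109, 25, 1003]);
translate([967, 251, 80]) cube([109, 25, 1003]);
translate([1163, 251, 80]) cube([109, 25, 1003]);
translate([1359, 251, 80]) cube([109, 25, 1003]);
translate([1555, 251, 80]) cube([109, 25, 1003]);
translate([1751, 251, 80]) cube([109, 25, 1003]);


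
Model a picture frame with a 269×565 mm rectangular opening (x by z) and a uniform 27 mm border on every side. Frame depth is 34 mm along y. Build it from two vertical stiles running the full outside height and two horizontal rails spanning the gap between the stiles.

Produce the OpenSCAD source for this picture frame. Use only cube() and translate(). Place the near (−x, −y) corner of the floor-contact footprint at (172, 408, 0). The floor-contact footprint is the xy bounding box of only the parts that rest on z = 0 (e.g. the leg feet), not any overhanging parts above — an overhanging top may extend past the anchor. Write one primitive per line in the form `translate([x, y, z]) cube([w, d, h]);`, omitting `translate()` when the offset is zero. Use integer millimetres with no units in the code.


translate([172, 408, 0]) cube([27, 34, 619]);
translate([468, 408, 0]) cube([27, 34, 619]);
translate([199, 408, 0]) cube([269, 34, 27]);
translate([199, 408, 592]) cube([269, 34, 27]);


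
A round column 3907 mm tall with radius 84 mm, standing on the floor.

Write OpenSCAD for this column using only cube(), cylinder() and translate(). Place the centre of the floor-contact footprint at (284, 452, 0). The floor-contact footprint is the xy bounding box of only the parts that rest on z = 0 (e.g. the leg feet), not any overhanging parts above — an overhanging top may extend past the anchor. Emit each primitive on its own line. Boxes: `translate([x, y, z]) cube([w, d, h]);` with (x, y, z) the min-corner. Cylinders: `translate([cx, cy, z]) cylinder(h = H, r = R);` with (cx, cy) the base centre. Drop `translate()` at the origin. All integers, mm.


translate([284, 452, 0]) cylinder(h = 3907, r = 84);


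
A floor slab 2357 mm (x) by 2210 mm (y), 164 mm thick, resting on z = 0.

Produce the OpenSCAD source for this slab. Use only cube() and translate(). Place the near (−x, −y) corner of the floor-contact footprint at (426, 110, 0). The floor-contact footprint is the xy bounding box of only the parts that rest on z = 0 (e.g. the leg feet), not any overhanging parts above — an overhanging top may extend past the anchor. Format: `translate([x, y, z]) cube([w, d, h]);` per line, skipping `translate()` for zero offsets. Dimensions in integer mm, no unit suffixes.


translate([426, 110, 0]) cube([2357, 2210, 164]);


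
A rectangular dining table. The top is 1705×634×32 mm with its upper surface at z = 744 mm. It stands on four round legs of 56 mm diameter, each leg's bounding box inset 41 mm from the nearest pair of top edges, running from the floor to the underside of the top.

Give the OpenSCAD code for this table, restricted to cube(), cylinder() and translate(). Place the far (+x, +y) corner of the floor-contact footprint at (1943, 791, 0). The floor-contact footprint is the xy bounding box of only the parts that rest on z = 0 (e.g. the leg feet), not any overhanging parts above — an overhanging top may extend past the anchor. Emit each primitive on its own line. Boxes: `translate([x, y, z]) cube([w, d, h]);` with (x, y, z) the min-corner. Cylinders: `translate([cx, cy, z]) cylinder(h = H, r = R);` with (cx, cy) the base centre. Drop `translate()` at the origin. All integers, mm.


translate([279, 198, 712]) cube([1705, 634, 32]);
translate([348, 267, 0]) cylinder(h = 712, r = 28);
translate([1915, 267, 0]) cylinder(h = 712, r = 28);
translate([348, 763, 0]) cylinder(h = 712, r = 28);
translate([1915, 763, 0]) cylinder(h = 712, r = 28);


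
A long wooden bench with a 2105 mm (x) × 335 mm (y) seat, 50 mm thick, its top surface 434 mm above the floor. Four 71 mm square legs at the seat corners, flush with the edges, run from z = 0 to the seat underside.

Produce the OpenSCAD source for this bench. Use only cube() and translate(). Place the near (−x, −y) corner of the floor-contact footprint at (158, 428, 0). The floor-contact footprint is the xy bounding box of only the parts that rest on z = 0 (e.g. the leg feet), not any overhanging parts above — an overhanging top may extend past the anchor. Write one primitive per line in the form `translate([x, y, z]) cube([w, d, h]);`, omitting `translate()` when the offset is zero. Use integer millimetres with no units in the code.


translate([158, 428, 384]) cube([2105, 335, 50]);
translate([158, 428, 0]) cube([71, 71, 384]);
translate([158, 692, 0]) cube([71, 71, 384]);
translate([2192, 428, 0]) cube([71, 71, 384]);
translate([2192, 692, 0]) cube([71, 71, 384]);


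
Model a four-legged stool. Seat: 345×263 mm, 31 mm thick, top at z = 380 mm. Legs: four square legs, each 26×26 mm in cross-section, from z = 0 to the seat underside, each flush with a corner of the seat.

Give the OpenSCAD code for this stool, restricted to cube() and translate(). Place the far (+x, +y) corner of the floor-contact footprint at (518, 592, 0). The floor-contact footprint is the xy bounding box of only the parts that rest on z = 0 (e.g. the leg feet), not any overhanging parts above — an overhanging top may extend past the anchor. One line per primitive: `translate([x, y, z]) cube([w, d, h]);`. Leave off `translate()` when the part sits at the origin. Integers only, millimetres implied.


translate([173, 329, 349]) cube([345, 263, 31]);
translate([173, 329, 0]) cube([26, 26, 349]);
translate([492, 329, 0]) cube([26, 26, 349]);
translate([173, 566, 0]) cube([26, 26, 349]);
translate([492, 566, 0]) cube([26, 26, 349]);


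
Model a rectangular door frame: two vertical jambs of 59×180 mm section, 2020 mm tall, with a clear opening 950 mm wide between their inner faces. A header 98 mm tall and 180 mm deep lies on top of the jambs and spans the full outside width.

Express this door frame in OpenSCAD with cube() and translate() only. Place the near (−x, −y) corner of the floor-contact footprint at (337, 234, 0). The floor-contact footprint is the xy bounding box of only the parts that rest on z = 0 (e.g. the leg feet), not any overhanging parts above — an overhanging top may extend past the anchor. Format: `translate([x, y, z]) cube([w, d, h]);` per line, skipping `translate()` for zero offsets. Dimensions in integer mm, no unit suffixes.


translate([337, 234, 0]) cube([59, 180, 2020]);
translate([1346, 234, 0]) cube([59, 180, 2020]);
translate([337, 234, 2020]) cube([1068, 180, 98]);


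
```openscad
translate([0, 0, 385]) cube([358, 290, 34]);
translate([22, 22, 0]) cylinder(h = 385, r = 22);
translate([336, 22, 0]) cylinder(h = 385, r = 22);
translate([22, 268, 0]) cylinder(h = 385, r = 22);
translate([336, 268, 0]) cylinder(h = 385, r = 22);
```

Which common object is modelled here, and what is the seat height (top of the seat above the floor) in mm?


A stool. The seat height is 419 mm.

A 358×290×34 slab at z = 385 on four corner cylinders — a stool. The seat top is 385 + 34 = 419 mm.


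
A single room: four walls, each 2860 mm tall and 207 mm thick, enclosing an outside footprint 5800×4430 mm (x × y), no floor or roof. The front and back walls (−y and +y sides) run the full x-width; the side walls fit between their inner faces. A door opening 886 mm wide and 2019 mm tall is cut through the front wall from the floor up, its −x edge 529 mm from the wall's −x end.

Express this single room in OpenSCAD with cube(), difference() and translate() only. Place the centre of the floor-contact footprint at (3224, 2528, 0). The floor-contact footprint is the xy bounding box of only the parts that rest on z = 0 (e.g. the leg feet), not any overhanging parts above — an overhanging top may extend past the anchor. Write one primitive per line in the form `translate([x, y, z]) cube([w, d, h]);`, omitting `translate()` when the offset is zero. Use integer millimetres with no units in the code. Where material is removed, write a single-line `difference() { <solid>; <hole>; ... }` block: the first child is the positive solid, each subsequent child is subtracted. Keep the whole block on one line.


difference() { translate([324, 313, 0]) cube([5800, 207, 2860]); translate([853, 313, 0]) cube([886, 207, 2019]); }
translate([324, 4536, 0]) cube([5800, 207, 2860]);
translate([324, 520, 0]) cube([207, 4016, 2860]);
translate([5917, 520, 0]) cube([207, 4016, 2860]);


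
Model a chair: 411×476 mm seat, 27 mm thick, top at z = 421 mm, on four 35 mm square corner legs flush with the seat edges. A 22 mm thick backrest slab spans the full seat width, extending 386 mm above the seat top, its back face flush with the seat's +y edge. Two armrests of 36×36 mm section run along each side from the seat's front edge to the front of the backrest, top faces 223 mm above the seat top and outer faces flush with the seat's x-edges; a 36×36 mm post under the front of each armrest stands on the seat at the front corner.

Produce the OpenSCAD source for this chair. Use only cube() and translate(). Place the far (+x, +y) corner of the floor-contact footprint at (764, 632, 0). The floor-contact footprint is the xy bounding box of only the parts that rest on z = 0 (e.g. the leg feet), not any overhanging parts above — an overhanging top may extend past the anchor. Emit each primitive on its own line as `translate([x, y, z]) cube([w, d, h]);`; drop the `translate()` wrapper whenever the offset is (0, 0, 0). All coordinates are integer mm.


// leg_h = 421 - 27 = 394
// arm post h = 223 - 36 = 187
translate([353, 156, 394]) cube([411, 476, 27]);
translate([353, 156, 0]) cube([35, 35, 394]);
translate([729, 156, 0]) cube([35, 35, 394]);
translate([353, 597, 0]) cube([35, 35, 394]);
translate([729, 597, 0]) cube([35, 35, 394]);
translate([353, 610, 421]) cube([411, 22, 386]);
translate([353, 156, 608]) cube([36, 454, 36]);
translate([728, 156, 608]) cube([36, 454, 36]);
translate([353, 156, 421]) cube([36, 36, 187]);
translate([728, 156, 421]) cube([36, 36, 187]);


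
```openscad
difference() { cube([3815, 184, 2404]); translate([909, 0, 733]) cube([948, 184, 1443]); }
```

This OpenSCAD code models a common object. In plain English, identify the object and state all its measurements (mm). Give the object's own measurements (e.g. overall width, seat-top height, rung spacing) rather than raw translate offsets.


A wall 3815 mm long (x), 184 mm thick (y), 2404 mm tall, with a rectangular window opening cut through it. The opening is 948 mm wide and 1443 mm tall; its sill is at z = 733 mm and its near (−x) edge is 909 mm from the wall's −x end. The opening passes through the full wall thickness.


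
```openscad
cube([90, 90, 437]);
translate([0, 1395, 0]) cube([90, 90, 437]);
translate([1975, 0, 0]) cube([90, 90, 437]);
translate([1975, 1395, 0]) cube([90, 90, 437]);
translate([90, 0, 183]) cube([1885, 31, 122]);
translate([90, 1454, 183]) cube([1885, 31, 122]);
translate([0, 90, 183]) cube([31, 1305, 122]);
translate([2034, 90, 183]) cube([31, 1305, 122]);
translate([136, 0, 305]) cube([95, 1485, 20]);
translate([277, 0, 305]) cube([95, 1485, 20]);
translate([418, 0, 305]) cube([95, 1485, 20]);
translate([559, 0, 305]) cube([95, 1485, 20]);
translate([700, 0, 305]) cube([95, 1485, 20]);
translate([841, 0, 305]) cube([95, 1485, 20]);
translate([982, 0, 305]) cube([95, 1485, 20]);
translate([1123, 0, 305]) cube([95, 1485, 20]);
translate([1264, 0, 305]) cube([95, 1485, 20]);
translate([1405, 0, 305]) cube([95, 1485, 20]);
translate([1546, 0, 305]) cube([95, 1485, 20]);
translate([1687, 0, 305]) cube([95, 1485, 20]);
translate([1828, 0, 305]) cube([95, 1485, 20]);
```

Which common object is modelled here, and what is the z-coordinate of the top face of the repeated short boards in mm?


A bed frame. The slat-top height is 325 mm.

Four posts, four rails, and a row of slats — a bed frame. Slats sit on the rails at z = 183 + 122 = 305; with slat thickness 20, the top is 325 mm.


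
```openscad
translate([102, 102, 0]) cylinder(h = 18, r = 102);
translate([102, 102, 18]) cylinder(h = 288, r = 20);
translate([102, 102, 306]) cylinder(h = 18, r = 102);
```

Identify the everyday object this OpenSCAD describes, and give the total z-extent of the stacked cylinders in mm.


A spool. The overall height is 324 mm.

Three coaxial cylinders, large–small–large — a spool. Two 18 mm flanges and a 288 mm core give 18 + 288 + 18 = 324 mm.


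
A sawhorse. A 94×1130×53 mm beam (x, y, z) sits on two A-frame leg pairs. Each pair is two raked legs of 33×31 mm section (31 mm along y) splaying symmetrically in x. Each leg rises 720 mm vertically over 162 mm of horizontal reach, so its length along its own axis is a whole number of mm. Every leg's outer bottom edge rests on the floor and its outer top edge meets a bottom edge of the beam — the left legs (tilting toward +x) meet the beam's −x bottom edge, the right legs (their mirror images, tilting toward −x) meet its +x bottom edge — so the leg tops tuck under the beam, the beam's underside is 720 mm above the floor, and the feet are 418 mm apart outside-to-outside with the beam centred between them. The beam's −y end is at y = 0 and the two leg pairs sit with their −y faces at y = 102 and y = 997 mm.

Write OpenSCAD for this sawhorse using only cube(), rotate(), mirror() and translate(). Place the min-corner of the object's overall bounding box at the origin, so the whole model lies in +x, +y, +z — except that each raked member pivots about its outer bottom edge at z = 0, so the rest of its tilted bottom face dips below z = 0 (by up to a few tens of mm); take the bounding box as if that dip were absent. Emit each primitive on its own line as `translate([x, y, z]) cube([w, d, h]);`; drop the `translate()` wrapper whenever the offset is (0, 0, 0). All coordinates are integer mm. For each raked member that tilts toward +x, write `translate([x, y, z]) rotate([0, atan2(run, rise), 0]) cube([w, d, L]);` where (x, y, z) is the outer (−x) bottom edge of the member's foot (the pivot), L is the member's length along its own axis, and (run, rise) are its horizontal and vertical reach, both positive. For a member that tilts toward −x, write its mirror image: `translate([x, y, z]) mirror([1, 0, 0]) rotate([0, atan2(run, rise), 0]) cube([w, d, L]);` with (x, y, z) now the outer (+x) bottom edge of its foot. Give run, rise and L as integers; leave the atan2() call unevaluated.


translate([162, 0, 720]) cube([94, 1130, 53]);
translate([0, 102, 0]) rotate([0, atan2(162, 720), 0]) cube([33, 31, 738]);
translate([418, 102, 0]) mirror([1, 0, 0]) rotate([0, atan2(162, 720), 0]) cube([33, 31, 738]);
translate([0, 997, 0]) rotate([0, atan2(162, 720), 0]) cube([33, 31, 738]);
translate([418, 997, 0]) mirror([1, 0, 0]) rotate([0, atan2(162, 720), 0]) cube([33, 31, 738]);
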